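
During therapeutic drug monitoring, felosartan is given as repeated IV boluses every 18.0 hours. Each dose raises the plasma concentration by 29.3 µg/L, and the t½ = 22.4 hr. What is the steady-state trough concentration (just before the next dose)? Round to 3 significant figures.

39.3 µg/L

k = ln 2 / 22.4 = 0.03094 hr⁻¹
Fraction remaining after one interval: e^(−kτ) = e^(−0.03094 × 18.0) = 0.5729
R = 1 / (1 − 0.5729) = 2.342
Css,max = 29.3 × 2.342 = 68.61 µg/L
Css,min = Css,max × e^(−kτ) = 68.61 × 0.5729 ≈ 39.3 µg/L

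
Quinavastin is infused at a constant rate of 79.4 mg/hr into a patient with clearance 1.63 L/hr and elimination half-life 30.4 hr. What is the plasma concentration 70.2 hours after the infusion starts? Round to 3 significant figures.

38.9 µg/mL

Css = rate / CL = 79.4 / 1.63 = 48.71 µg/mL
k = ln 2 / 30.4 = 0.02280 hr⁻¹
C(t) = Css (1 − e^(−kt)) = 48.71 × (1 − e^(−1.601)) = 48.71 × 0.7982 ≈ 38.9 µg/mL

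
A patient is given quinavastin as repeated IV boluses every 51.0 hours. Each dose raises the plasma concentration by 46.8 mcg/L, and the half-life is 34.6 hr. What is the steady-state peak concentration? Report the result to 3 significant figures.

k = ln 2 / 34.6 = 0.02003 hr⁻¹
Fraction remaining after one interval: e^(−kτ) = e^(−0.02003 × 51.0) = 0.3600
R = 1 / (1 − 0.3600) = 1.562
Css,max = 46.8 × 1.562 ≈ 73.1 mcg/L

73.1 mcg/L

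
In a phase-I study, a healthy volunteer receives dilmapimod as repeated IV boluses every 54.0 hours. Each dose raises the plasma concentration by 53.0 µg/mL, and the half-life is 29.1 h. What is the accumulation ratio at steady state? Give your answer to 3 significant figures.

1.38

k = ln 2 / 29.1 = 0.02382 h⁻¹
Fraction remaining after one interval: e^(−kτ) = e^(−0.02382 × 54.0) = 0.2763
R = 1 / (1 − 0.2763) = 1 / 0.7237 ≈ 1.38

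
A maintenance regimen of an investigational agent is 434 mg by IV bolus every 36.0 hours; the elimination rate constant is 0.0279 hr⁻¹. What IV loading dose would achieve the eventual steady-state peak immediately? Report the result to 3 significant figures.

Accumulation ratio R = 1 / (1 − e^(−kτ)) = 1 / (1 − e^(−0.02790×36.0)) = 1 / (1 − 0.3663) = 1.578
Loading dose = maintenance dose × R = 434 × 1.578 ≈ 685 mg

685 mg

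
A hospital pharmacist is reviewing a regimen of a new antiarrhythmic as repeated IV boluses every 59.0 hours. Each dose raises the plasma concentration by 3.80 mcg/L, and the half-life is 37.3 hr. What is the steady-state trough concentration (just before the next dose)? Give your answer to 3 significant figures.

1.91 mcg/L

k = ln 2 / 37.3 = 0.01858 hr⁻¹
Fraction remaining after one interval: e^(−kτ) = e^(−0.01858 × 59.0) = 0.3341
R = 1 / (1 − 0.3341) = 1.502
Css,max = 3.80 × 1.502 = 5.706 mcg/L
Css,min = Css,max × e^(−kτ) = 5.706 × 0.3341 ≈ 1.91 mcg/L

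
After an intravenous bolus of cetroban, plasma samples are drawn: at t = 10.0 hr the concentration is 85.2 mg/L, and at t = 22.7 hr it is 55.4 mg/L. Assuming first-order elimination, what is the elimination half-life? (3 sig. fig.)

k = ln(C₁/C₂) / (t₂ − t₁) = ln(85.2/55.4) / (22.7 − 10.0)
  = 0.4304 / 12.70 = 0.03389 hr⁻¹
t½ = ln 2 / k = ln 2 / 0.03389 ≈ 20.5 hours

20.5 hours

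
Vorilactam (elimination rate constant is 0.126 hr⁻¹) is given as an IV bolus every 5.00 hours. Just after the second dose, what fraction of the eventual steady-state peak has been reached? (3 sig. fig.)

f_n = 1 − e^(−nkτ) = 1 − e^(−2 × 0.1260 × 5.00) = 1 − e^(−1.260) = 1 − 0.2837 ≈ 0.716

0.716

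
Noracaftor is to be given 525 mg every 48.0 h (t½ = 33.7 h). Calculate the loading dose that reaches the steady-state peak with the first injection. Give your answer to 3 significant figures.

k = ln 2 / 33.7 = 0.02057 h⁻¹
Accumulation ratio R = 1 / (1 − e^(−kτ)) = 1 / (1 − e^(−0.02057×48.0)) = 1 / (1 − 0.3726) = 1.594
Loading dose = maintenance dose × R = 525 × 1.594 ≈ 837 mg

837 mg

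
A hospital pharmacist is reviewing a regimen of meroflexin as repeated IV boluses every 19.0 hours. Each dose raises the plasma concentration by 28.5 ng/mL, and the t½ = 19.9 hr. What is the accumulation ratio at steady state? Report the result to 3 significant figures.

k = ln 2 / 19.9 = 0.03483 hr⁻¹
Fraction remaining after one interval: e^(−kτ) = e^(−0.03483 × 19.0) = 0.5159
R = 1 / (1 − 0.5159) = 1 / 0.4841 ≈ 2.07

2.07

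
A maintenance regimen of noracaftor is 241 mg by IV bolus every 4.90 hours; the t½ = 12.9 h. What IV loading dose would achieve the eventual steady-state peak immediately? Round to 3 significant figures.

k = ln 2 / 12.9 = 0.05373 h⁻¹
Accumulation ratio R = 1 / (1 − e^(−kτ)) = 1 / (1 − e^(−0.05373×4.90)) = 1 / (1 − 0.7685) = 4.320
Loading dose = maintenance dose × R = 241 × 4.320 ≈ 1040 mg

1040 mg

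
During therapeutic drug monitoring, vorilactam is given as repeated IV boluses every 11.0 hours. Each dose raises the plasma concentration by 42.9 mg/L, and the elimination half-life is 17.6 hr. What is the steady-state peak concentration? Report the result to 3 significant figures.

122 mg/L

k = ln 2 / 17.6 = 0.03938 hr⁻¹
Fraction remaining after one interval: e^(−kτ) = e^(−0.03938 × 11.0) = 0.6484
R = 1 / (1 − 0.6484) = 2.844
Css,max = 42.9 × 2.844 ≈ 122 mg/L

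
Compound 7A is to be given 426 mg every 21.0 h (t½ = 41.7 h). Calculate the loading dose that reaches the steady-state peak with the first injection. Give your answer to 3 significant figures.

k = ln 2 / 41.7 = 0.01662 h⁻¹
Accumulation ratio R = 1 / (1 − e^(−kτ)) = 1 / (1 − e^(−0.01662×21.0)) = 1 / (1 − 0.7053) = 3.394
Loading dose = maintenance dose × R = 426 × 3.394 ≈ 1450 mg

1450 mg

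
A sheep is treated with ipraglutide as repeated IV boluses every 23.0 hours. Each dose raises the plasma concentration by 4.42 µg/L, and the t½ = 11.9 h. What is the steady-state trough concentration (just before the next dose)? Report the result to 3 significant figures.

k = ln 2 / 11.9 = 0.05825 h⁻¹
Fraction remaining after one interval: e^(−kτ) = e^(−0.05825 × 23.0) = 0.2619
R = 1 / (1 − 0.2619) = 1.355
Css,max = 4.42 × 1.355 = 5.989 µg/L
Css,min = Css,max × e^(−kτ) = 5.989 × 0.2619 ≈ 1.57 µg/L

1.57 µg/L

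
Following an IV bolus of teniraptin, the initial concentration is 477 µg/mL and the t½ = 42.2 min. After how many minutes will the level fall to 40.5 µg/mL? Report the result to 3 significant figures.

k = ln 2 / 42.2 = 0.01643 min⁻¹
C(t) = C₀ e^(−kt)  ⇒  t = ln(C₀/C) / k
t = ln(477/40.5) / 0.01643 = 2.466 / 0.01643 ≈ 150 minutes

150 minutes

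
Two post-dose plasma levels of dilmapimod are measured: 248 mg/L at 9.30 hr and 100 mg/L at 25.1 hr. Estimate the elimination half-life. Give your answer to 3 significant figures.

12.1 hours

k = ln(C₁/C₂) / (t₂ − t₁) = ln(248/100) / (25.1 − 9.30)
  = 0.9083 / 15.80 = 0.05748 hr⁻¹
t½ = ln 2 / k = ln 2 / 0.05748 ≈ 12.1 hours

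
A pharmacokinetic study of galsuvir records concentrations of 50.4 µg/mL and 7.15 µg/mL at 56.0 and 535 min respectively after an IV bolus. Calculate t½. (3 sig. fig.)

k = ln(C₁/C₂) / (t₂ − t₁) = ln(50.4/7.15) / (535 − 56.0)
  = 1.953 / 479.0 = 0.004077 min⁻¹
t½ = ln 2 / k = ln 2 / 0.004077 ≈ 170 minutes

170 minutes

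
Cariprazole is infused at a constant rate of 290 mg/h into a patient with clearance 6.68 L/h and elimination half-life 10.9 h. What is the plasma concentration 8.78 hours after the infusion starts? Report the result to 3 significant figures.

18.6 mg/L

Css = rate / CL = 290 / 6.68 = 43.41 mg/L
k = ln 2 / 10.9 = 0.06359 h⁻¹
C(t) = Css (1 − e^(−kt)) = 43.41 × (1 − e^(−0.5583)) = 43.41 × 0.4278 ≈ 18.6 mg/L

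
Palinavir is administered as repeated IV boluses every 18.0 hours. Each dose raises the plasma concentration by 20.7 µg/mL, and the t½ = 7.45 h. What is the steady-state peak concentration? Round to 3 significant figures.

25.5 µg/mL

k = ln 2 / 7.45 = 0.09304 h⁻¹
Fraction remaining after one interval: e^(−kτ) = e^(−0.09304 × 18.0) = 0.1874
R = 1 / (1 − 0.1874) = 1.231
Css,max = 20.7 × 1.231 ≈ 25.5 µg/mL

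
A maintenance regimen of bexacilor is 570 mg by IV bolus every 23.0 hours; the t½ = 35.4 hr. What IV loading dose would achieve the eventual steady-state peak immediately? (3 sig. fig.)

k = ln 2 / 35.4 = 0.01958 hr⁻¹
Accumulation ratio R = 1 / (1 − e^(−kτ)) = 1 / (1 − e^(−0.01958×23.0)) = 1 / (1 − 0.6374) = 2.758
Loading dose = maintenance dose × R = 570 × 2.758 ≈ 1570 mg

1570 mg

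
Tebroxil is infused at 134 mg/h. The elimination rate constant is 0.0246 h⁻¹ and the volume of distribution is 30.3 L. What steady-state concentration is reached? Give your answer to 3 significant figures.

180 µg/mL

CL = k · V = 0.0246 × 30.3 = 0.7454 L/h
Css = rate / CL = 134 / 0.7454 ≈ 180 µg/mL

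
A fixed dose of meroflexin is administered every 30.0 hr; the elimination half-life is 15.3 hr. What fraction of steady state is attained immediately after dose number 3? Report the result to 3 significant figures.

k = ln 2 / 15.3 = 0.04530 hr⁻¹
f_n = 1 − e^(−nkτ) = 1 − e^(−3 × 0.04530 × 30.0) = 1 − e^(−4.077) = 1 − 0.01695 ≈ 0.983

0.983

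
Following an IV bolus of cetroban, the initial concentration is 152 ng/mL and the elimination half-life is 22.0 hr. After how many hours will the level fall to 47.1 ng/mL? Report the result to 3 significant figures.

k = ln 2 / 22.0 = 0.03151 hr⁻¹
C(t) = C₀ e^(−kt)  ⇒  t = ln(C₀/C) / k
t = ln(152/47.1) / 0.03151 = 1.172 / 0.03151 ≈ 37.2 hours

37.2 hours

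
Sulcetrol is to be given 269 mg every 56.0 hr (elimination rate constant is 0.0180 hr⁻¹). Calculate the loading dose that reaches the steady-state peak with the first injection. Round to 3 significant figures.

Accumulation ratio R = 1 / (1 − e^(−kτ)) = 1 / (1 − e^(−0.01800×56.0)) = 1 / (1 − 0.3649) = 1.575
Loading dose = maintenance dose × R = 269 × 1.575 ≈ 424 mg

424 mg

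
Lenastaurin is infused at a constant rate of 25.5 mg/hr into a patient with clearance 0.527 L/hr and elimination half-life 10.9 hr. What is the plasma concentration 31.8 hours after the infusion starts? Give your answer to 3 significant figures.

Css = rate / CL = 25.5 / 0.527 = 48.39 mg/L
k = ln 2 / 10.9 = 0.06359 hr⁻¹
C(t) = Css (1 − e^(−kt)) = 48.39 × (1 − e^(−2.022)) = 48.39 × 0.8676 ≈ 42.0 mg/L

42.0 mg/L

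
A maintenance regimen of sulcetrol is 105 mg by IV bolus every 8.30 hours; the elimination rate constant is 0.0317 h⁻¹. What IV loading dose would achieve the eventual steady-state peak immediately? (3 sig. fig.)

454 mg

Accumulation ratio R = 1 / (1 − e^(−kτ)) = 1 / (1 − e^(−0.03170×8.30)) = 1 / (1 − 0.7687) = 4.323
Loading dose = maintenance dose × R = 105 × 4.323 ≈ 454 mg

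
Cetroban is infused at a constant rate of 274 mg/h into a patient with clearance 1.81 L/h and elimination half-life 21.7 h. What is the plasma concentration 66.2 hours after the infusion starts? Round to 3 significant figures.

Css = rate / CL = 274 / 1.81 = 151.4 mg/L
k = ln 2 / 21.7 = 0.03194 h⁻¹
C(t) = Css (1 − e^(−kt)) = 151.4 × (1 − e^(−2.115)) = 151.4 × 0.8793 ≈ 133 mg/L

133 mg/L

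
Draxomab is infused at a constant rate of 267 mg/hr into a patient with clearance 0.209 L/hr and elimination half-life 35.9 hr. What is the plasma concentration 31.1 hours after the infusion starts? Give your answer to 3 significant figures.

Css = rate / CL = 267 / 0.209 = 1278 µg/mL
k = ln 2 / 35.9 = 0.01931 hr⁻¹
C(t) = Css (1 − e^(−kt)) = 1278 × (1 − e^(−0.6005)) = 1278 × 0.4514 ≈ 577 µg/mL

577 µg/mL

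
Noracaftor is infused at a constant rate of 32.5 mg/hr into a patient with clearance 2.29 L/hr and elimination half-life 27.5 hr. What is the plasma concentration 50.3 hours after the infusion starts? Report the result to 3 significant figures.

10.2 µg/mL

Css = rate / CL = 32.5 / 2.29 = 14.19 µg/mL
k = ln 2 / 27.5 = 0.02521 hr⁻¹
C(t) = Css (1 − e^(−kt)) = 14.19 × (1 − e^(−1.268)) = 14.19 × 0.7186 ≈ 10.2 µg/mL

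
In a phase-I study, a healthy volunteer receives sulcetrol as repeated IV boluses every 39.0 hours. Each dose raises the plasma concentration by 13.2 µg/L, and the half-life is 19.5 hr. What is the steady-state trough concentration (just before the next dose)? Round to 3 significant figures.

4.40 µg/L

k = ln 2 / 19.5 = 0.03555 hr⁻¹
Fraction remaining after one interval: e^(−kτ) = e^(−0.03555 × 39.0) = 0.2500
R = 1 / (1 − 0.2500) = 1.333
Css,max = 13.2 × 1.333 = 17.60 µg/L
Css,min = Css,max × e^(−kτ) = 17.60 × 0.2500 ≈ 4.40 µg/L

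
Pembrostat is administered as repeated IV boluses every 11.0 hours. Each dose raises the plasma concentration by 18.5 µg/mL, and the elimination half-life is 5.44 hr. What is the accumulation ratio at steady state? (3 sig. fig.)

1.33

k = ln 2 / 5.44 = 0.1274 hr⁻¹
Fraction remaining after one interval: e^(−kτ) = e^(−0.1274 × 11.0) = 0.2462
R = 1 / (1 − 0.2462) = 1 / 0.7538 ≈ 1.33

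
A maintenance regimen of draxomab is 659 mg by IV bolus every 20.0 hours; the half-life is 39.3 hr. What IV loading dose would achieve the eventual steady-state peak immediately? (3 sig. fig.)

2220 mg

k = ln 2 / 39.3 = 0.01764 hr⁻¹
Accumulation ratio R = 1 / (1 − e^(−kτ)) = 1 / (1 − e^(−0.01764×20.0)) = 1 / (1 − 0.7028) = 3.364
Loading dose = maintenance dose × R = 659 × 3.364 ≈ 2220 mg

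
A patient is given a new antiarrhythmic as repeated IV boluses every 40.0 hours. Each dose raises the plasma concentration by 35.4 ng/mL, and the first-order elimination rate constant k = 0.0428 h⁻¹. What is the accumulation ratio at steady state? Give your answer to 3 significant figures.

Fraction remaining after one interval: e^(−kτ) = e^(−0.04280 × 40.0) = 0.1805
R = 1 / (1 − 0.1805) = 1 / 0.8195 ≈ 1.22

1.22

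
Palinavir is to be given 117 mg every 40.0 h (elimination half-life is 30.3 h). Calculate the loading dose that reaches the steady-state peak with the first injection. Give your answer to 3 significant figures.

195 mg

k = ln 2 / 30.3 = 0.02288 h⁻¹
Accumulation ratio R = 1 / (1 − e^(−kτ)) = 1 / (1 − e^(−0.02288×40.0)) = 1 / (1 − 0.4005) = 1.668
Loading dose = maintenance dose × R = 117 × 1.668 ≈ 195 mg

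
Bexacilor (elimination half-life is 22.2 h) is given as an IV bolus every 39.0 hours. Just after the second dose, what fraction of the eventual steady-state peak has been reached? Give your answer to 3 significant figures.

0.912

k = ln 2 / 22.2 = 0.03122 h⁻¹
f_n = 1 − e^(−nkτ) = 1 − e^(−2 × 0.03122 × 39.0) = 1 − e^(−2.435) = 1 − 0.08756 ≈ 0.912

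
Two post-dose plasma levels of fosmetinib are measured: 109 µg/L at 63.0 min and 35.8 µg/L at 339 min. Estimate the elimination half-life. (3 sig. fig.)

172 minutes

k = ln(C₁/C₂) / (t₂ − t₁) = ln(109/35.8) / (339 − 63.0)
  = 1.113 / 276.0 = 0.004034 min⁻¹
t½ = ln 2 / k = ln 2 / 0.004034 ≈ 172 minutes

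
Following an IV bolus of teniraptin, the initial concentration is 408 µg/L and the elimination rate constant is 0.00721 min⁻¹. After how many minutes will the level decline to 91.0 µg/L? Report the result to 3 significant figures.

208 minutes

C(t) = C₀ e^(−kt)  ⇒  t = ln(C₀/C) / k
t = ln(408/91.0) / 0.007210 = 1.500 / 0.007210 ≈ 208 minutes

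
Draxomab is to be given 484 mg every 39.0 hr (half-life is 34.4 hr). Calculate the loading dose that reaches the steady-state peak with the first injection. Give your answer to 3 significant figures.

889 mg

k = ln 2 / 34.4 = 0.02015 hr⁻¹
Accumulation ratio R = 1 / (1 − e^(−kτ)) = 1 / (1 − e^(−0.02015×39.0)) = 1 / (1 − 0.4557) = 1.837
Loading dose = maintenance dose × R = 484 × 1.837 ≈ 889 mg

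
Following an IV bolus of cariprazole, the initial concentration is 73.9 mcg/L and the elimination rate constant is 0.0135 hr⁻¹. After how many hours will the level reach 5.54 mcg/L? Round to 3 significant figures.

192 hours

C(t) = C₀ e^(−kt)  ⇒  t = ln(C₀/C) / k
t = ln(73.9/5.54) / 0.01350 = 2.591 / 0.01350 ≈ 192 hours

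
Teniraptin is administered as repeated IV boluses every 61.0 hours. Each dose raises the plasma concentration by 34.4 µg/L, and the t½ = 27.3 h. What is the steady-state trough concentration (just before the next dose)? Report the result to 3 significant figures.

9.28 µg/L

k = ln 2 / 27.3 = 0.02539 h⁻¹
Fraction remaining after one interval: e^(−kτ) = e^(−0.02539 × 61.0) = 0.2125
R = 1 / (1 − 0.2125) = 1.270
Css,max = 34.4 × 1.270 = 43.68 µg/L
Css,min = Css,max × e^(−kτ) = 43.68 × 0.2125 ≈ 9.28 µg/L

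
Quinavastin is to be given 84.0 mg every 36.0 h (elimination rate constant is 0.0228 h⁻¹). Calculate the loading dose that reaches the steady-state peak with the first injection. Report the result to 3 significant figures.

150 mg

Accumulation ratio R = 1 / (1 − e^(−kτ)) = 1 / (1 − e^(−0.02280×36.0)) = 1 / (1 − 0.4401) = 1.786
Loading dose = maintenance dose × R = 84.0 × 1.786 ≈ 150 mg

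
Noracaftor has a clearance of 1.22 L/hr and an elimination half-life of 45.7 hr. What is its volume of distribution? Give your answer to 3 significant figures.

80.4 L

k = ln 2 / t½ = ln 2 / 45.7 = 0.01517 hr⁻¹
V = CL / k = 1.22 / 0.01517 ≈ 80.4 L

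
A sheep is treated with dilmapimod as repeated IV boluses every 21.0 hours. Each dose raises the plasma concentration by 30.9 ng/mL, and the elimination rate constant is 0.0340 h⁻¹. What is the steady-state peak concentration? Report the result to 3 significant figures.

60.6 ng/mL

Fraction remaining after one interval: e^(−kτ) = e^(−0.03400 × 21.0) = 0.4897
R = 1 / (1 − 0.4897) = 1.960
Css,max = 30.9 × 1.960 ≈ 60.6 ng/mL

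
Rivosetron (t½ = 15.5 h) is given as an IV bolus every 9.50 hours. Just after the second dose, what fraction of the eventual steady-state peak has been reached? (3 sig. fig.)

0.572

k = ln 2 / 15.5 = 0.04472 h⁻¹
f_n = 1 − e^(−nkτ) = 1 − e^(−2 × 0.04472 × 9.50) = 1 − e^(−0.8497) = 1 − 0.4276 ≈ 0.572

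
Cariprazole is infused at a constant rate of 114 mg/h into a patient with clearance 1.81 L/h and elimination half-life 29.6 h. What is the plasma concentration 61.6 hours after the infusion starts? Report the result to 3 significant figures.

Css = rate / CL = 114 / 1.81 = 62.98 µg/mL
k = ln 2 / 29.6 = 0.02342 h⁻¹
C(t) = Css (1 − e^(−kt)) = 62.98 × (1 − e^(−1.442)) = 62.98 × 0.7637 ≈ 48.1 µg/mL

48.1 µg/mL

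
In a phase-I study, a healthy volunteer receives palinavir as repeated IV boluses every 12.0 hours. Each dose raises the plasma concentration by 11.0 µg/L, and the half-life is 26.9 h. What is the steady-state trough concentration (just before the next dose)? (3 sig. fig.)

k = ln 2 / 26.9 = 0.02577 h⁻¹
Fraction remaining after one interval: e^(−kτ) = e^(−0.02577 × 12.0) = 0.7340
R = 1 / (1 − 0.7340) = 3.760
Css,max = 11.0 × 3.760 = 41.36 µg/L
Css,min = Css,max × e^(−kτ) = 41.36 × 0.7340 ≈ 30.4 µg/L

30.4 µg/L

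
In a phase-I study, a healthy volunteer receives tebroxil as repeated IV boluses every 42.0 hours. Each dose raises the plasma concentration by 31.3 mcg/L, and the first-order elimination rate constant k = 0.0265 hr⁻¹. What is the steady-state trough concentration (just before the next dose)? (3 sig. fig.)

15.3 mcg/L

Fraction remaining after one interval: e^(−kτ) = e^(−0.02650 × 42.0) = 0.3286
R = 1 / (1 − 0.3286) = 1.489
Css,max = 31.3 × 1.489 = 46.62 mcg/L
Css,min = Css,max × e^(−kτ) = 46.62 × 0.3286 ≈ 15.3 mcg/L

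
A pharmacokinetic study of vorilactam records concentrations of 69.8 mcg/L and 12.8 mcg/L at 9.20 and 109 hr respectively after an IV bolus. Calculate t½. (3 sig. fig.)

40.8 hours

k = ln(C₁/C₂) / (t₂ − t₁) = ln(69.8/12.8) / (109 − 9.20)
  = 1.696 / 99.80 = 0.01700 hr⁻¹
t½ = ln 2 / k = ln 2 / 0.01700 ≈ 40.8 hours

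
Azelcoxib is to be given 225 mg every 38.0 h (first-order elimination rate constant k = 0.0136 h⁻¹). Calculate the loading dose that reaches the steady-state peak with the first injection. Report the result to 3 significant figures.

558 mg

Accumulation ratio R = 1 / (1 − e^(−kτ)) = 1 / (1 − e^(−0.01360×38.0)) = 1 / (1 − 0.5964) = 2.478
Loading dose = maintenance dose × R = 225 × 2.478 ≈ 558 mg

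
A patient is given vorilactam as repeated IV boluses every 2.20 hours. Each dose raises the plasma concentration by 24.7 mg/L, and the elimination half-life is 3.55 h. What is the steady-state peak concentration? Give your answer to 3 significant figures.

70.7 mg/L

k = ln 2 / 3.55 = 0.1953 h⁻¹
Fraction remaining after one interval: e^(−kτ) = e^(−0.1953 × 2.20) = 0.6508
R = 1 / (1 − 0.6508) = 2.864
Css,max = 24.7 × 2.864 ≈ 70.7 mg/L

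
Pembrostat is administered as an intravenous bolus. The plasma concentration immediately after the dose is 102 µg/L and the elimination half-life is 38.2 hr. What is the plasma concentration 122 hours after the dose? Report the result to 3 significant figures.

k = ln 2 / 38.2 = 0.01815 hr⁻¹
C(t) = C₀ e^(−kt) = 102 × e^(−0.01815 × 122) = 102 × e^(−2.214) = 102 × 0.1093 ≈ 11.1 µg/L

11.1 µg/L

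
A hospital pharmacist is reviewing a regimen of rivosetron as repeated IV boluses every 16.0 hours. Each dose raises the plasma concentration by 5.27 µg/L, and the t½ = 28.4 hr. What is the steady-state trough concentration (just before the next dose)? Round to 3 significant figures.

11.0 µg/L

k = ln 2 / 28.4 = 0.02441 hr⁻¹
Fraction remaining after one interval: e^(−kτ) = e^(−0.02441 × 16.0) = 0.6767
R = 1 / (1 − 0.6767) = 3.093
Css,max = 5.27 × 3.093 = 16.30 µg/L
Css,min = Css,max × e^(−kτ) = 16.30 × 0.6767 ≈ 11.0 µg/L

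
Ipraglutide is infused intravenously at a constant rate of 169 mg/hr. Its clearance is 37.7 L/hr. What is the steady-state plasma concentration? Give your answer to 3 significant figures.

Css = infusion rate / CL = 169 / 37.7 ≈ 4.48 µg/mL

4.48 µg/mL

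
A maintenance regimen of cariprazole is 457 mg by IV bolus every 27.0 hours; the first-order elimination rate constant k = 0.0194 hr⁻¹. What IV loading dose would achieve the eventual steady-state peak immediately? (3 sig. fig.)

Accumulation ratio R = 1 / (1 − e^(−kτ)) = 1 / (1 − e^(−0.01940×27.0)) = 1 / (1 − 0.5923) = 2.453
Loading dose = maintenance dose × R = 457 × 2.453 ≈ 1120 mg

1120 mg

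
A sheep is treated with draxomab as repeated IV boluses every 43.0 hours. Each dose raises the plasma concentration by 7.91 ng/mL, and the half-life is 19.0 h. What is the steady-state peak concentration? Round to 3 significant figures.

k = ln 2 / 19.0 = 0.03648 h⁻¹
Fraction remaining after one interval: e^(−kτ) = e^(−0.03648 × 43.0) = 0.2083
R = 1 / (1 − 0.2083) = 1.263
Css,max = 7.91 × 1.263 ≈ 9.99 ng/mL

9.99 ng/mL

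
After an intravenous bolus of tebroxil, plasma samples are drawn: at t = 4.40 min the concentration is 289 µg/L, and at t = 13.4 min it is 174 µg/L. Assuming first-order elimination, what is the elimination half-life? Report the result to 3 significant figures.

12.3 minutes

k = ln(C₁/C₂) / (t₂ − t₁) = ln(289/174) / (13.4 − 4.40)
  = 0.5074 / 9.000 = 0.05637 min⁻¹
t½ = ln 2 / k = ln 2 / 0.05637 ≈ 12.3 minutes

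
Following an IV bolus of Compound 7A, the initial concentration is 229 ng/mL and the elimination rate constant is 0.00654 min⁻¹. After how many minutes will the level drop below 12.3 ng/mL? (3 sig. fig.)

C(t) = C₀ e^(−kt)  ⇒  t = ln(C₀/C) / k
t = ln(229/12.3) / 0.006540 = 2.924 / 0.006540 ≈ 447 minutes

447 minutes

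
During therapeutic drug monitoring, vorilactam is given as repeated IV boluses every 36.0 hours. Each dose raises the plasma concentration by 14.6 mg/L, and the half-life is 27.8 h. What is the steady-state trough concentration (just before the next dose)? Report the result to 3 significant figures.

k = ln 2 / 27.8 = 0.02493 h⁻¹
Fraction remaining after one interval: e^(−kτ) = e^(−0.02493 × 36.0) = 0.4075
R = 1 / (1 − 0.4075) = 1.688
Css,max = 14.6 × 1.688 = 24.64 mg/L
Css,min = Css,max × e^(−kτ) = 24.64 × 0.4075 ≈ 10.0 mg/L

10.0 mg/L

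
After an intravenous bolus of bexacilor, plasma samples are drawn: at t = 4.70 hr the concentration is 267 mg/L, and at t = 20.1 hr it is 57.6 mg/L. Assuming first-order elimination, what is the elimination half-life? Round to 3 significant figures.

6.96 hours

k = ln(C₁/C₂) / (t₂ − t₁) = ln(267/57.6) / (20.1 − 4.70)
  = 1.534 / 15.40 = 0.09959 hr⁻¹
t½ = ln 2 / k = ln 2 / 0.09959 ≈ 6.96 hours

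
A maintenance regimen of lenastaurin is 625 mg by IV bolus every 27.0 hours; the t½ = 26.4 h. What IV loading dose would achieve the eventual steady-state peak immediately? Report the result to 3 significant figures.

k = ln 2 / 26.4 = 0.02626 h⁻¹
Accumulation ratio R = 1 / (1 − e^(−kτ)) = 1 / (1 − e^(−0.02626×27.0)) = 1 / (1 − 0.4922) = 1.969
Loading dose = maintenance dose × R = 625 × 1.969 ≈ 1230 mg

1230 mg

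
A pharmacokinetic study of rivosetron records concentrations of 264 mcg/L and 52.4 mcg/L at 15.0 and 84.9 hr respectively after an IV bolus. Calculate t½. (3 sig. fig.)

30.0 hours

k = ln(C₁/C₂) / (t₂ − t₁) = ln(264/52.4) / (84.9 − 15.0)
  = 1.617 / 69.90 = 0.02313 hr⁻¹
t½ = ln 2 / k = ln 2 / 0.02313 ≈ 30.0 hours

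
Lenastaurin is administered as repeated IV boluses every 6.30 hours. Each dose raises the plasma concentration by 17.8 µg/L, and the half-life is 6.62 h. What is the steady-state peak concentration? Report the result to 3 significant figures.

k = ln 2 / 6.62 = 0.1047 h⁻¹
Fraction remaining after one interval: e^(−kτ) = e^(−0.1047 × 6.30) = 0.5170
R = 1 / (1 − 0.5170) = 2.071
Css,max = 17.8 × 2.071 ≈ 36.9 µg/L

36.9 µg/L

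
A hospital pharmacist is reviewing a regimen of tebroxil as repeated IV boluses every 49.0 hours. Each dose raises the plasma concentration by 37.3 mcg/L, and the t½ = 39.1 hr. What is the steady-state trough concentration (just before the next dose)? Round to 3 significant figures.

27.0 mcg/L

k = ln 2 / 39.1 = 0.01773 hr⁻¹
Fraction remaining after one interval: e^(−kτ) = e^(−0.01773 × 49.0) = 0.4195
R = 1 / (1 − 0.4195) = 1.723
Css,max = 37.3 × 1.723 = 64.26 mcg/L
Css,min = Css,max × e^(−kτ) = 64.26 × 0.4195 ≈ 27.0 mcg/L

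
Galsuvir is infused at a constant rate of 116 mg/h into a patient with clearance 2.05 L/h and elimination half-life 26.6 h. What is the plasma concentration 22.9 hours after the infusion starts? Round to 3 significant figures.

Css = rate / CL = 116 / 2.05 = 56.59 mg/L
k = ln 2 / 26.6 = 0.02606 h⁻¹
C(t) = Css (1 − e^(−kt)) = 56.59 × (1 − e^(−0.5967)) = 56.59 × 0.4494 ≈ 25.4 mg/L

25.4 mg/L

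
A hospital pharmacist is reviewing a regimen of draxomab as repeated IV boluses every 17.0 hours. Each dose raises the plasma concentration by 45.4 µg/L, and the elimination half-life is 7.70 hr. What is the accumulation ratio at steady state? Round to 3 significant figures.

k = ln 2 / 7.70 = 0.09002 hr⁻¹
Fraction remaining after one interval: e^(−kτ) = e^(−0.09002 × 17.0) = 0.2165
R = 1 / (1 − 0.2165) = 1 / 0.7835 ≈ 1.28

1.28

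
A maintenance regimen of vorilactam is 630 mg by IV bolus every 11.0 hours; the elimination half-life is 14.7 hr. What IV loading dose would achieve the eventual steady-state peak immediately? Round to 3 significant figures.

1560 mg

k = ln 2 / 14.7 = 0.04715 hr⁻¹
Accumulation ratio R = 1 / (1 − e^(−kτ)) = 1 / (1 − e^(−0.04715×11.0)) = 1 / (1 − 0.5953) = 2.471
Loading dose = maintenance dose × R = 630 × 2.471 ≈ 1560 mg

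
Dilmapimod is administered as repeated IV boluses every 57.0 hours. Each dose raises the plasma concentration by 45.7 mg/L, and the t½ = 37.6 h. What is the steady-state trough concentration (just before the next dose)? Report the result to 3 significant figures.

k = ln 2 / 37.6 = 0.01843 h⁻¹
Fraction remaining after one interval: e^(−kτ) = e^(−0.01843 × 57.0) = 0.3497
R = 1 / (1 − 0.3497) = 1.538
Css,max = 45.7 × 1.538 = 70.27 mg/L
Css,min = Css,max × e^(−kτ) = 70.27 × 0.3497 ≈ 24.6 mg/L

24.6 mg/L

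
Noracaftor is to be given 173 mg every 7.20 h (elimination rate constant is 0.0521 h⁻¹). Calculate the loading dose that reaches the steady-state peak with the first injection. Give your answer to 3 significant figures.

553 mg

Accumulation ratio R = 1 / (1 − e^(−kτ)) = 1 / (1 − e^(−0.05210×7.20)) = 1 / (1 − 0.6872) = 3.197
Loading dose = maintenance dose × R = 173 × 3.197 ≈ 553 mg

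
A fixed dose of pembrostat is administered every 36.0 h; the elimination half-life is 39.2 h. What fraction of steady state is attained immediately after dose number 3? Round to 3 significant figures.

0.852

k = ln 2 / 39.2 = 0.01768 h⁻¹
f_n = 1 − e^(−nkτ) = 1 − e^(−3 × 0.01768 × 36.0) = 1 − e^(−1.910) = 1 − 0.1481 ≈ 0.852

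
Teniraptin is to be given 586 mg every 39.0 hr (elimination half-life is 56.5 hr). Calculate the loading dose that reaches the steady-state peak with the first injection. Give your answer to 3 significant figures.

k = ln 2 / 56.5 = 0.01227 hr⁻¹
Accumulation ratio R = 1 / (1 − e^(−kτ)) = 1 / (1 − e^(−0.01227×39.0)) = 1 / (1 − 0.6197) = 2.630
Loading dose = maintenance dose × R = 586 × 2.630 ≈ 1540 mg

1540 mg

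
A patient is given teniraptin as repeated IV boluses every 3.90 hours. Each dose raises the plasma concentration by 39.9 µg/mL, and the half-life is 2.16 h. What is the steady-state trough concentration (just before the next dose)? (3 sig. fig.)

16.0 µg/mL

k = ln 2 / 2.16 = 0.3209 h⁻¹
Fraction remaining after one interval: e^(−kτ) = e^(−0.3209 × 3.90) = 0.2861
R = 1 / (1 − 0.2861) = 1.401
Css,max = 39.9 × 1.401 = 55.89 µg/mL
Css,min = Css,max × e^(−kτ) = 55.89 × 0.2861 ≈ 16.0 µg/mL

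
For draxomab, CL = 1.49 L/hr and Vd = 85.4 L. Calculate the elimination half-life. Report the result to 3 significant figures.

k = CL / V = 1.49 / 85.4 = 0.01745 hr⁻¹
t½ = ln 2 / k = ln 2 / 0.01745 ≈ 39.7 hours

39.7 hours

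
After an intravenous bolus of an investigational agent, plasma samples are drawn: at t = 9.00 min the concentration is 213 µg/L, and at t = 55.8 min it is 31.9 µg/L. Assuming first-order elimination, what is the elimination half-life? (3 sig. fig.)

k = ln(C₁/C₂) / (t₂ − t₁) = ln(213/31.9) / (55.8 − 9.00)
  = 1.899 / 46.80 = 0.04057 min⁻¹
t½ = ln 2 / k = ln 2 / 0.04057 ≈ 17.1 minutes

17.1 minutes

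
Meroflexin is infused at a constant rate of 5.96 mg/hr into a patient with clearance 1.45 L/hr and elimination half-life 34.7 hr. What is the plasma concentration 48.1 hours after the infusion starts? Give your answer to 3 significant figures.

Css = rate / CL = 5.96 / 1.45 = 4.110 mg/L
k = ln 2 / 34.7 = 0.01998 hr⁻¹
C(t) = Css (1 − e^(−kt)) = 4.110 × (1 − e^(−0.9608)) = 4.110 × 0.6174 ≈ 2.54 mg/L

2.54 mg/L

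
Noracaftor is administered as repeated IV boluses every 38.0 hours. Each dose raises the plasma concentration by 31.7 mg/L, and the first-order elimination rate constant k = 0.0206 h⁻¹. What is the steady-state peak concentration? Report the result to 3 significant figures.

58.4 mg/L

Fraction remaining after one interval: e^(−kτ) = e^(−0.02060 × 38.0) = 0.4571
R = 1 / (1 − 0.4571) = 1.842
Css,max = 31.7 × 1.842 ≈ 58.4 mg/L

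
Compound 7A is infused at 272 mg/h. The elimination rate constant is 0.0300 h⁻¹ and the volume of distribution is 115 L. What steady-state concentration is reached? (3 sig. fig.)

78.8 mg/L

CL = k · V = 0.0300 × 115 = 3.450 L/h
Css = rate / CL = 272 / 3.450 ≈ 78.8 mg/L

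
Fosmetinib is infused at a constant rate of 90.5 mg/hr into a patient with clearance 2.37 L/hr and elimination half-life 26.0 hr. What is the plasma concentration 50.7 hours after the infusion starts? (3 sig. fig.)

28.3 µg/mL

Css = rate / CL = 90.5 / 2.37 = 38.19 µg/mL
k = ln 2 / 26.0 = 0.02666 hr⁻¹
C(t) = Css (1 − e^(−kt)) = 38.19 × (1 − e^(−1.352)) = 38.19 × 0.7412 ≈ 28.3 µg/mL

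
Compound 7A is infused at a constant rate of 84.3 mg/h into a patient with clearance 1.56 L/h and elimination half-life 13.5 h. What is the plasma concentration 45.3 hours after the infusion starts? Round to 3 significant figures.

48.8 mg/L

Css = rate / CL = 84.3 / 1.56 = 54.04 mg/L
k = ln 2 / 13.5 = 0.05134 h⁻¹
C(t) = Css (1 − e^(−kt)) = 54.04 × (1 − e^(−2.326)) = 54.04 × 0.9023 ≈ 48.8 mg/L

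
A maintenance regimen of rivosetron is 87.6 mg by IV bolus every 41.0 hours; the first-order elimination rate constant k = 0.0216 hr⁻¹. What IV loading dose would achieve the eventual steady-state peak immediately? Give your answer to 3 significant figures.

149 mg

Accumulation ratio R = 1 / (1 − e^(−kτ)) = 1 / (1 − e^(−0.02160×41.0)) = 1 / (1 − 0.4125) = 1.702
Loading dose = maintenance dose × R = 87.6 × 1.702 ≈ 149 mg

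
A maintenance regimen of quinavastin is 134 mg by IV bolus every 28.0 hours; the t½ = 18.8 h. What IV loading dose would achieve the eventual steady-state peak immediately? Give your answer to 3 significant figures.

k = ln 2 / 18.8 = 0.03687 h⁻¹
Accumulation ratio R = 1 / (1 − e^(−kτ)) = 1 / (1 − e^(−0.03687×28.0)) = 1 / (1 − 0.3562) = 1.553
Loading dose = maintenance dose × R = 134 × 1.553 ≈ 208 mg

208 mg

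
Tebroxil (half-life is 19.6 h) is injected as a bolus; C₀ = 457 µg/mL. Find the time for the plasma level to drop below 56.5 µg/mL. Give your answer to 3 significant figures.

59.1 hours

k = ln 2 / 19.6 = 0.03536 h⁻¹
C(t) = C₀ e^(−kt)  ⇒  t = ln(C₀/C) / k
t = ln(457/56.5) / 0.03536 = 2.090 / 0.03536 ≈ 59.1 hours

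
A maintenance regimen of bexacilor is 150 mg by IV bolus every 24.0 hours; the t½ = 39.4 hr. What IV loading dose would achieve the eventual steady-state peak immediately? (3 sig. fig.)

436 mg

k = ln 2 / 39.4 = 0.01759 hr⁻¹
Accumulation ratio R = 1 / (1 − e^(−kτ)) = 1 / (1 − e^(−0.01759×24.0)) = 1 / (1 − 0.6556) = 2.904
Loading dose = maintenance dose × R = 150 × 2.904 ≈ 436 mg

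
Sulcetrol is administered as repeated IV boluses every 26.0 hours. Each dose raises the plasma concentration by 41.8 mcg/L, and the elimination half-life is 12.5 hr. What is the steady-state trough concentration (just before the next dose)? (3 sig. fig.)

k = ln 2 / 12.5 = 0.05545 hr⁻¹
Fraction remaining after one interval: e^(−kτ) = e^(−0.05545 × 26.0) = 0.2365
R = 1 / (1 − 0.2365) = 1.310
Css,max = 41.8 × 1.310 = 54.75 mcg/L
Css,min = Css,max × e^(−kτ) = 54.75 × 0.2365 ≈ 12.9 mcg/L

12.9 mcg/L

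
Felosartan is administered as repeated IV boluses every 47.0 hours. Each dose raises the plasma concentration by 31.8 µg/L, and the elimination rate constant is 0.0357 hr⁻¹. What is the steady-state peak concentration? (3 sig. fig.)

Fraction remaining after one interval: e^(−kτ) = e^(−0.03570 × 47.0) = 0.1868
R = 1 / (1 − 0.1868) = 1.230
Css,max = 31.8 × 1.230 ≈ 39.1 µg/L

39.1 µg/L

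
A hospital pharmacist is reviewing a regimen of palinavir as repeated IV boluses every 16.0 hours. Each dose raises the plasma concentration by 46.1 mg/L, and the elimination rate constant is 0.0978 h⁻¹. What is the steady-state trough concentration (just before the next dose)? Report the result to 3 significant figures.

Fraction remaining after one interval: e^(−kτ) = e^(−0.09780 × 16.0) = 0.2091
R = 1 / (1 − 0.2091) = 1.264
Css,max = 46.1 × 1.264 = 58.29 mg/L
Css,min = Css,max × e^(−kτ) = 58.29 × 0.2091 ≈ 12.2 mg/L

12.2 mg/L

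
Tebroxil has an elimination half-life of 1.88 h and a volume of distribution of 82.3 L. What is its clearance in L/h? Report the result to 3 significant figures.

k = ln 2 / t½ = ln 2 / 1.88 = 0.3687 h⁻¹
CL = k · V = 0.3687 × 82.3 ≈ 30.3 L/h

30.3 L/h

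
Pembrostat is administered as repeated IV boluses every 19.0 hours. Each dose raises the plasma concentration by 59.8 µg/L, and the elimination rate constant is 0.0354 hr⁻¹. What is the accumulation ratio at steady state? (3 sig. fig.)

Fraction remaining after one interval: e^(−kτ) = e^(−0.03540 × 19.0) = 0.5104
R = 1 / (1 − 0.5104) = 1 / 0.4896 ≈ 2.04

2.04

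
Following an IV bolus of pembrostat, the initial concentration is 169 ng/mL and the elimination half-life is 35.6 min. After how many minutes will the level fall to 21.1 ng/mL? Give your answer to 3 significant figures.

107 minutes

k = ln 2 / 35.6 = 0.01947 min⁻¹
C(t) = C₀ e^(−kt)  ⇒  t = ln(C₀/C) / k
t = ln(169/21.1) / 0.01947 = 2.081 / 0.01947 ≈ 107 minutes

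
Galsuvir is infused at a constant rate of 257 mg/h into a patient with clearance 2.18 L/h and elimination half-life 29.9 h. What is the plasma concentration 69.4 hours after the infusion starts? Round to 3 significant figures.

Css = rate / CL = 257 / 2.18 = 117.9 µg/mL
k = ln 2 / 29.9 = 0.02318 h⁻¹
C(t) = Css (1 − e^(−kt)) = 117.9 × (1 − e^(−1.609)) = 117.9 × 0.7999 ≈ 94.3 µg/mL

94.3 µg/mL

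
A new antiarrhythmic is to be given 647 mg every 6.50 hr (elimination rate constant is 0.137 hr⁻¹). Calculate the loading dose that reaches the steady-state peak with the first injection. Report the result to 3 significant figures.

1100 mg

Accumulation ratio R = 1 / (1 − e^(−kτ)) = 1 / (1 − e^(−0.1370×6.50)) = 1 / (1 − 0.4105) = 1.696
Loading dose = maintenance dose × R = 647 × 1.696 ≈ 1100 mg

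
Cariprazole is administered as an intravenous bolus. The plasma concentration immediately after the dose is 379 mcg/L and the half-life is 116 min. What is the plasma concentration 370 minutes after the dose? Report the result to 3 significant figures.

41.5 mcg/L

k = ln 2 / 116 = 0.005975 min⁻¹
C(t) = C₀ e^(−kt) = 379 × e^(−0.005975 × 370) = 379 × e^(−2.211) = 379 × 0.1096 ≈ 41.5 mcg/L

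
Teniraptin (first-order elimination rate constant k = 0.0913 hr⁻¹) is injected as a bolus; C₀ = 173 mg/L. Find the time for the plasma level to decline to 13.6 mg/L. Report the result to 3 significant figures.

C(t) = C₀ e^(−kt)  ⇒  t = ln(C₀/C) / k
t = ln(173/13.6) / 0.09130 = 2.543 / 0.09130 ≈ 27.9 hours

27.9 hours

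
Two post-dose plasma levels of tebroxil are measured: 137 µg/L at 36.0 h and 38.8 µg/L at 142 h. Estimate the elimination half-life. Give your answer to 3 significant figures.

k = ln(C₁/C₂) / (t₂ − t₁) = ln(137/38.8) / (142 − 36.0)
  = 1.262 / 106.0 = 0.01190 h⁻¹
t½ = ln 2 / k = ln 2 / 0.01190 ≈ 58.2 hours

58.2 hours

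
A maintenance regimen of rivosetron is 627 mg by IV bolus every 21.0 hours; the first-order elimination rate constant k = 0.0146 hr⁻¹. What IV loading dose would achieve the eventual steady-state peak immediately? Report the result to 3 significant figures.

Accumulation ratio R = 1 / (1 − e^(−kτ)) = 1 / (1 − e^(−0.01460×21.0)) = 1 / (1 − 0.7359) = 3.787
Loading dose = maintenance dose × R = 627 × 3.787 ≈ 2370 mg

2370 mg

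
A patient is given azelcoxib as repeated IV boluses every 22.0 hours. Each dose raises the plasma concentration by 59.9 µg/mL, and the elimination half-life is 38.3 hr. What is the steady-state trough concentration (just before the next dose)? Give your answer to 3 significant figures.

122 µg/mL

k = ln 2 / 38.3 = 0.01810 hr⁻¹
Fraction remaining after one interval: e^(−kτ) = e^(−0.01810 × 22.0) = 0.6716
R = 1 / (1 − 0.6716) = 3.045
Css,max = 59.9 × 3.045 = 182.4 µg/mL
Css,min = Css,max × e^(−kτ) = 182.4 × 0.6716 ≈ 122 µg/mL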